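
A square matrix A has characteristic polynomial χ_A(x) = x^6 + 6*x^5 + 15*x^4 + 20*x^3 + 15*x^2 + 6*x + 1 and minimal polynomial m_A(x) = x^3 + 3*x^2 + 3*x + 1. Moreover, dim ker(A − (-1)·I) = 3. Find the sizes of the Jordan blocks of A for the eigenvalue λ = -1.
Block sizes for λ = -1: [3, 2, 1]

Step 1 — from the characteristic polynomial, algebraic multiplicity of λ = -1 is 6. From dim ker(A − (-1)·I) = 3, there are exactly 3 Jordan blocks for λ = -1.
Step 2 — from the minimal polynomial, the factor (x + 1)^3 tells us the largest block for λ = -1 has size 3.
Step 3 — with total size 6, 3 blocks, and largest block 3, the block sizes (in nonincreasing order) are [3, 2, 1].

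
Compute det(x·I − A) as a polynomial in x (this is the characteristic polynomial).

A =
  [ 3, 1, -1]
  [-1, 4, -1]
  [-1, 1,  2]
x^3 - 9*x^2 + 27*x - 27

Expanding det(x·I − A) (e.g. by cofactor expansion or by noting that A is similar to its Jordan form J, which has the same characteristic polynomial as A) gives
  χ_A(x) = x^3 - 9*x^2 + 27*x - 27
which factors as (x - 3)^3. The eigenvalues (with algebraic multiplicities) are λ = 3 with multiplicity 3.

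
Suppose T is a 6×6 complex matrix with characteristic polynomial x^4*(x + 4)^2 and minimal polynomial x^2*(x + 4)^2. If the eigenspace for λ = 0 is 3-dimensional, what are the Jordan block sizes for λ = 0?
Block sizes for λ = 0: [2, 1, 1]

Step 1 — from the characteristic polynomial, algebraic multiplicity of λ = 0 is 4. From dim ker(T − (0)·I) = 3, there are exactly 3 Jordan blocks for λ = 0.
Step 2 — from the minimal polynomial, the factor (x − 0)^2 tells us the largest block for λ = 0 has size 2.
Step 3 — with total size 4, 3 blocks, and largest block 2, the block sizes (in nonincreasing order) are [2, 1, 1].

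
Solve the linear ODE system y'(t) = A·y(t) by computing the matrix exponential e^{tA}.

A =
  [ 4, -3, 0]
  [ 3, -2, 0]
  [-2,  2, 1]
e^{tA} =
  [3*t*exp(t) + exp(t), -3*t*exp(t), 0]
  [3*t*exp(t), -3*t*exp(t) + exp(t), 0]
  [-2*t*exp(t), 2*t*exp(t), exp(t)]

Strategy: write A = P · J · P⁻¹ where J is a Jordan canonical form, so e^{tA} = P · e^{tJ} · P⁻¹, and e^{tJ} can be computed block-by-block.

A has Jordan form
J =
  [1, 1, 0]
  [0, 1, 0]
  [0, 0, 1]
(up to reordering of blocks).

Per-block formulas:
  For a 1×1 block at λ = 1: exp(t · [1]) = [e^(1t)].
  For a 2×2 Jordan block J_2(1): exp(t · J_2(1)) = e^(1t)·(I + t·N), where N is the 2×2 nilpotent shift.

After assembling e^{tJ} and conjugating by P, we get:

e^{tA} =
  [3*t*exp(t) + exp(t), -3*t*exp(t), 0]
  [3*t*exp(t), -3*t*exp(t) + exp(t), 0]
  [-2*t*exp(t), 2*t*exp(t), exp(t)]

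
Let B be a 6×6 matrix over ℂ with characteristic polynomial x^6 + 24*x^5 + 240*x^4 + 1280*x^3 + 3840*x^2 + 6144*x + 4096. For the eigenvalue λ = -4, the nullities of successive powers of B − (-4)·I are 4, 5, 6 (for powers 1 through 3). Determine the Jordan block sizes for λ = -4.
Block sizes for λ = -4: [3, 1, 1, 1]

From the dimensions of kernels of powers, the number of Jordan blocks of size at least j is d_j − d_{j−1} where d_j = dim ker(N^j) (with d_0 = 0). Computing the differences gives [4, 1, 1].
The number of blocks of size exactly k is (#blocks of size ≥ k) − (#blocks of size ≥ k + 1), so the partition is: 3 block(s) of size 1, 1 block(s) of size 3.
In nonincreasing order the block sizes are [3, 1, 1, 1].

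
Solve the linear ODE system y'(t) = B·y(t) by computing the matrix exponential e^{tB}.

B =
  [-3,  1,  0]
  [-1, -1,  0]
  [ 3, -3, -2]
e^{tB} =
  [-t*exp(-2*t) + exp(-2*t), t*exp(-2*t), 0]
  [-t*exp(-2*t), t*exp(-2*t) + exp(-2*t), 0]
  [3*t*exp(-2*t), -3*t*exp(-2*t), exp(-2*t)]

Strategy: write B = P · J · P⁻¹ where J is a Jordan canonical form, so e^{tB} = P · e^{tJ} · P⁻¹, and e^{tJ} can be computed block-by-block.

B has Jordan form
J =
  [-2,  1,  0]
  [ 0, -2,  0]
  [ 0,  0, -2]
(up to reordering of blocks).

Per-block formulas:
  For a 2×2 Jordan block J_2(-2): exp(t · J_2(-2)) = e^(-2t)·(I + t·N), where N is the 2×2 nilpotent shift.
  For a 1×1 block at λ = -2: exp(t · [-2]) = [e^(-2t)].

After assembling e^{tJ} and conjugating by P, we get:

e^{tB} =
  [-t*exp(-2*t) + exp(-2*t), t*exp(-2*t), 0]
  [-t*exp(-2*t), t*exp(-2*t) + exp(-2*t), 0]
  [3*t*exp(-2*t), -3*t*exp(-2*t), exp(-2*t)]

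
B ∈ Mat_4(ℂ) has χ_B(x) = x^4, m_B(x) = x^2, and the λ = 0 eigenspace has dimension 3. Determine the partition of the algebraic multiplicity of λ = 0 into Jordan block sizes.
Block sizes for λ = 0: [2, 1, 1]

Step 1 — from the characteristic polynomial, algebraic multiplicity of λ = 0 is 4. From dim ker(B − (0)·I) = 3, there are exactly 3 Jordan blocks for λ = 0.
Step 2 — from the minimal polynomial, the factor (x − 0)^2 tells us the largest block for λ = 0 has size 2.
Step 3 — with total size 4, 3 blocks, and largest block 2, the block sizes (in nonincreasing order) are [2, 1, 1].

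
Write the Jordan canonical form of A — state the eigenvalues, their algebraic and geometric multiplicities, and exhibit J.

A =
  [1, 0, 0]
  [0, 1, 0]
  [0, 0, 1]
J_1(1) ⊕ J_1(1) ⊕ J_1(1)

The characteristic polynomial is
  det(x·I − A) = x^3 - 3*x^2 + 3*x - 1 = (x - 1)^3

Eigenvalues and multiplicities (the geometric multiplicity of λ is n − rank(A − λI), which equals the number of Jordan blocks for λ):
  λ = 1: algebraic multiplicity = 3, geometric multiplicity = 3

Determining the block sizes for each eigenvalue:
  λ = 1: gm = am = 3, so every block has size 1 → block sizes [1, 1, 1]

Assembling the blocks gives a Jordan form
J =
  [1, 0, 0]
  [0, 1, 0]
  [0, 0, 1]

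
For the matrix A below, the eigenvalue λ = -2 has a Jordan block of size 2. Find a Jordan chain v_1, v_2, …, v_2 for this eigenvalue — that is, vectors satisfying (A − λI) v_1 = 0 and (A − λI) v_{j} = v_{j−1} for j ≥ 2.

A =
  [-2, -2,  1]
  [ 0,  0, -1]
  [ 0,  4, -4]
A Jordan chain for λ = -2 of length 2:
v_1 = (-2, 2, 4)ᵀ
v_2 = (0, 1, 0)ᵀ

Let N = A − (-2)·I. We want v_2 with N^2 v_2 = 0 but N^1 v_2 ≠ 0; then v_{j-1} := N · v_j for j = 2, …, 2.

Pick v_2 = (0, 1, 0)ᵀ.
Then v_1 = N · v_2 = (-2, 2, 4)ᵀ.

Sanity check: (A − (-2)·I) v_1 = (0, 0, 0)ᵀ = 0. ✓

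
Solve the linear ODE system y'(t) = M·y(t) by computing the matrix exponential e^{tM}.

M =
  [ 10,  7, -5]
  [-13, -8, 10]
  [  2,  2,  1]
e^{tM} =
  [-10*t^2*exp(t) + 9*t*exp(t) + exp(t), -5*t^2*exp(t) + 7*t*exp(t), 25*t^2*exp(t)/2 - 5*t*exp(t)]
  [10*t^2*exp(t) - 13*t*exp(t), 5*t^2*exp(t) - 9*t*exp(t) + exp(t), -25*t^2*exp(t)/2 + 10*t*exp(t)]
  [-4*t^2*exp(t) + 2*t*exp(t), -2*t^2*exp(t) + 2*t*exp(t), 5*t^2*exp(t) + exp(t)]

Strategy: write M = P · J · P⁻¹ where J is a Jordan canonical form, so e^{tM} = P · e^{tJ} · P⁻¹, and e^{tJ} can be computed block-by-block.

M has Jordan form
J =
  [1, 1, 0]
  [0, 1, 1]
  [0, 0, 1]
(up to reordering of blocks).

Per-block formulas:
  For a 3×3 Jordan block J_3(1): exp(t · J_3(1)) = e^(1t)·(I + t·N + (t^2/2)·N^2), where N is the 3×3 nilpotent shift.

After assembling e^{tJ} and conjugating by P, we get:

e^{tM} =
  [-10*t^2*exp(t) + 9*t*exp(t) + exp(t), -5*t^2*exp(t) + 7*t*exp(t), 25*t^2*exp(t)/2 - 5*t*exp(t)]
  [10*t^2*exp(t) - 13*t*exp(t), 5*t^2*exp(t) - 9*t*exp(t) + exp(t), -25*t^2*exp(t)/2 + 10*t*exp(t)]
  [-4*t^2*exp(t) + 2*t*exp(t), -2*t^2*exp(t) + 2*t*exp(t), 5*t^2*exp(t) + exp(t)]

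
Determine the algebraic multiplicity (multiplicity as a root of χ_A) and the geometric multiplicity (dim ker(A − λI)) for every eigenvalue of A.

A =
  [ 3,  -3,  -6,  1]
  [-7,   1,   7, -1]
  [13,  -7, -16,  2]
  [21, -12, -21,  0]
λ = -3: alg = 4, geom = 2

Step 1 — factor the characteristic polynomial to read off the algebraic multiplicities:
  χ_A(x) = (x + 3)^4

Step 2 — compute geometric multiplicities via the rank-nullity identity g(λ) = n − rank(A − λI):
  rank(A − (-3)·I) = 2, so dim ker(A − (-3)·I) = n − 2 = 2

Summary:
  λ = -3: algebraic multiplicity = 4, geometric multiplicity = 2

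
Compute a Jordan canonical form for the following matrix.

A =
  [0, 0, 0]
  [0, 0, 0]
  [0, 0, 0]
J_1(0) ⊕ J_1(0) ⊕ J_1(0)

The characteristic polynomial is
  det(x·I − A) = x^3

Eigenvalues and multiplicities (the geometric multiplicity of λ is n − rank(A − λI), which equals the number of Jordan blocks for λ):
  λ = 0: algebraic multiplicity = 3, geometric multiplicity = 3

Determining the block sizes for each eigenvalue:
  λ = 0: gm = am = 3, so every block has size 1 → block sizes [1, 1, 1]

Assembling the blocks gives a Jordan form
J =
  [0, 0, 0]
  [0, 0, 0]
  [0, 0, 0]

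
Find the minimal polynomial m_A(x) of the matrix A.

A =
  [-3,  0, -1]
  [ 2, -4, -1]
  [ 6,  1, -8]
x^3 + 15*x^2 + 75*x + 125

The characteristic polynomial is χ_A(x) = (x + 5)^3, so the eigenvalues are known. The minimal polynomial is
  m_A(x) = Π_λ (x − λ)^{k_λ}
where k_λ is the size of the *largest* Jordan block for λ (equivalently, the smallest k with (A − λI)^k v = 0 for every generalised eigenvector v of λ).

  λ = -5: largest Jordan block has size 3, contributing (x + 5)^3

So m_A(x) = (x + 5)^3 = x^3 + 15*x^2 + 75*x + 125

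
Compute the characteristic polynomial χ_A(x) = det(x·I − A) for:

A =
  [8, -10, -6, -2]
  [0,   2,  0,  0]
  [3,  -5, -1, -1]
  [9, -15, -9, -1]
x^4 - 8*x^3 + 24*x^2 - 32*x + 16

Expanding det(x·I − A) (e.g. by cofactor expansion or by noting that A is similar to its Jordan form J, which has the same characteristic polynomial as A) gives
  χ_A(x) = x^4 - 8*x^3 + 24*x^2 - 32*x + 16
which factors as (x - 2)^4. The eigenvalues (with algebraic multiplicities) are λ = 2 with multiplicity 4.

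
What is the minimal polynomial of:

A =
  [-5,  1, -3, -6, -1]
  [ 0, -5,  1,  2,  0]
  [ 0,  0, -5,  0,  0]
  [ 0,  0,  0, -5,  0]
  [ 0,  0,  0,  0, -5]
x^3 + 15*x^2 + 75*x + 125

The characteristic polynomial is χ_A(x) = (x + 5)^5, so the eigenvalues are known. The minimal polynomial is
  m_A(x) = Π_λ (x − λ)^{k_λ}
where k_λ is the size of the *largest* Jordan block for λ (equivalently, the smallest k with (A − λI)^k v = 0 for every generalised eigenvector v of λ).

  λ = -5: largest Jordan block has size 3, contributing (x + 5)^3

So m_A(x) = (x + 5)^3 = x^3 + 15*x^2 + 75*x + 125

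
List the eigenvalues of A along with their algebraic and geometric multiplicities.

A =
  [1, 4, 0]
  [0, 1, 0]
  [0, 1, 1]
λ = 1: alg = 3, geom = 2

Step 1 — factor the characteristic polynomial to read off the algebraic multiplicities:
  χ_A(x) = (x - 1)^3

Step 2 — compute geometric multiplicities via the rank-nullity identity g(λ) = n − rank(A − λI):
  rank(A − (1)·I) = 1, so dim ker(A − (1)·I) = n − 1 = 2

Summary:
  λ = 1: algebraic multiplicity = 3, geometric multiplicity = 2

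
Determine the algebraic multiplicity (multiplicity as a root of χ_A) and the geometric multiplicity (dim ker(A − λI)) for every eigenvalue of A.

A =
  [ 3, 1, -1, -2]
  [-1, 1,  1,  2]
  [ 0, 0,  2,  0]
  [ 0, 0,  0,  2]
λ = 2: alg = 4, geom = 3

Step 1 — factor the characteristic polynomial to read off the algebraic multiplicities:
  χ_A(x) = (x - 2)^4

Step 2 — compute geometric multiplicities via the rank-nullity identity g(λ) = n − rank(A − λI):
  rank(A − (2)·I) = 1, so dim ker(A − (2)·I) = n − 1 = 3

Summary:
  λ = 2: algebraic multiplicity = 4, geometric multiplicity = 3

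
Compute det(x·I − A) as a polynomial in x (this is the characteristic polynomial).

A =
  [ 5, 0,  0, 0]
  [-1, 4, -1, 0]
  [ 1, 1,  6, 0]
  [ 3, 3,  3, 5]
x^4 - 20*x^3 + 150*x^2 - 500*x + 625

Expanding det(x·I − A) (e.g. by cofactor expansion or by noting that A is similar to its Jordan form J, which has the same characteristic polynomial as A) gives
  χ_A(x) = x^4 - 20*x^3 + 150*x^2 - 500*x + 625
which factors as (x - 5)^4. The eigenvalues (with algebraic multiplicities) are λ = 5 with multiplicity 4.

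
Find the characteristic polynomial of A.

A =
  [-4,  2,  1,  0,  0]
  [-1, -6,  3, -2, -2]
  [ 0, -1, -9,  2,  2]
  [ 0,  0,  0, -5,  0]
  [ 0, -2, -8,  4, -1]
x^5 + 25*x^4 + 250*x^3 + 1250*x^2 + 3125*x + 3125

Expanding det(x·I − A) (e.g. by cofactor expansion or by noting that A is similar to its Jordan form J, which has the same characteristic polynomial as A) gives
  χ_A(x) = x^5 + 25*x^4 + 250*x^3 + 1250*x^2 + 3125*x + 3125
which factors as (x + 5)^5. The eigenvalues (with algebraic multiplicities) are λ = -5 with multiplicity 5.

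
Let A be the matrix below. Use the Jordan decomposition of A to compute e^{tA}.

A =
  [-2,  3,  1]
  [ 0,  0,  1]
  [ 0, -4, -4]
e^{tA} =
  [exp(-2*t), t^2*exp(-2*t) + 3*t*exp(-2*t), t^2*exp(-2*t)/2 + t*exp(-2*t)]
  [0, 2*t*exp(-2*t) + exp(-2*t), t*exp(-2*t)]
  [0, -4*t*exp(-2*t), -2*t*exp(-2*t) + exp(-2*t)]

Strategy: write A = P · J · P⁻¹ where J is a Jordan canonical form, so e^{tA} = P · e^{tJ} · P⁻¹, and e^{tJ} can be computed block-by-block.

A has Jordan form
J =
  [-2,  1,  0]
  [ 0, -2,  1]
  [ 0,  0, -2]
(up to reordering of blocks).

Per-block formulas:
  For a 3×3 Jordan block J_3(-2): exp(t · J_3(-2)) = e^(-2t)·(I + t·N + (t^2/2)·N^2), where N is the 3×3 nilpotent shift.

After assembling e^{tJ} and conjugating by P, we get:

e^{tA} =
  [exp(-2*t), t^2*exp(-2*t) + 3*t*exp(-2*t), t^2*exp(-2*t)/2 + t*exp(-2*t)]
  [0, 2*t*exp(-2*t) + exp(-2*t), t*exp(-2*t)]
  [0, -4*t*exp(-2*t), -2*t*exp(-2*t) + exp(-2*t)]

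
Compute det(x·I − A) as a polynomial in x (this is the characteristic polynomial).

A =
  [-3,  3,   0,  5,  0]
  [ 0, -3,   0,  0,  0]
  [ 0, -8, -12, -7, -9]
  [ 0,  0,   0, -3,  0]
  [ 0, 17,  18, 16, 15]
x^5 + 6*x^4 - 18*x^3 - 216*x^2 - 567*x - 486

Expanding det(x·I − A) (e.g. by cofactor expansion or by noting that A is similar to its Jordan form J, which has the same characteristic polynomial as A) gives
  χ_A(x) = x^5 + 6*x^4 - 18*x^3 - 216*x^2 - 567*x - 486
which factors as (x - 6)*(x + 3)^4. The eigenvalues (with algebraic multiplicities) are λ = -3 with multiplicity 4, λ = 6 with multiplicity 1.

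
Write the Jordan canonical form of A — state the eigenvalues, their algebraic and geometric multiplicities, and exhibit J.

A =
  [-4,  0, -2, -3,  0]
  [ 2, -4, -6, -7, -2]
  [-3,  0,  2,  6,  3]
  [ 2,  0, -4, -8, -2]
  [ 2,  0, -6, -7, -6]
J_2(-4) ⊕ J_2(-4) ⊕ J_1(-4)

The characteristic polynomial is
  det(x·I − A) = x^5 + 20*x^4 + 160*x^3 + 640*x^2 + 1280*x + 1024 = (x + 4)^5

Eigenvalues and multiplicities (the geometric multiplicity of λ is n − rank(A − λI), which equals the number of Jordan blocks for λ):
  λ = -4: algebraic multiplicity = 5, geometric multiplicity = 3

Determining the block sizes for each eigenvalue:
  λ = -4: with am = 5 and gm = 3, the partition is not yet determined (e.g. several partitions of 5 into 3 parts exist). Let N = A − (-4)·I. Computing rank(N^1) = 2, rank(N^2) = 0; the number of blocks of size ≥ j is rank(N^{j−1}) − rank(N^j), giving [3, 2]. So we have 2 block(s) of size 2, 1 block(s) of size 1 → block sizes [2, 2, 1]

Assembling the blocks gives a Jordan form
J =
  [-4,  1,  0,  0,  0]
  [ 0, -4,  0,  0,  0]
  [ 0,  0, -4,  1,  0]
  [ 0,  0,  0, -4,  0]
  [ 0,  0,  0,  0, -4]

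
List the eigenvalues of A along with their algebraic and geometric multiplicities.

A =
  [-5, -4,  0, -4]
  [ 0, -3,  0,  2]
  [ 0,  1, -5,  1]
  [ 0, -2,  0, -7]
λ = -5: alg = 4, geom = 3

Step 1 — factor the characteristic polynomial to read off the algebraic multiplicities:
  χ_A(x) = (x + 5)^4

Step 2 — compute geometric multiplicities via the rank-nullity identity g(λ) = n − rank(A − λI):
  rank(A − (-5)·I) = 1, so dim ker(A − (-5)·I) = n − 1 = 3

Summary:
  λ = -5: algebraic multiplicity = 4, geometric multiplicity = 3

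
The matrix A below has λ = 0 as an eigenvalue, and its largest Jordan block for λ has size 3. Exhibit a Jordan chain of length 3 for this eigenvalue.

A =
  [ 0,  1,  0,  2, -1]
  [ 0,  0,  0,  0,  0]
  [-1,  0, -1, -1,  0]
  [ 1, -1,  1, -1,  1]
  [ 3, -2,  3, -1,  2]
A Jordan chain for λ = 0 of length 3:
v_1 = (-1, 0, 0, 1, 2)ᵀ
v_2 = (0, 0, -1, 1, 3)ᵀ
v_3 = (1, 0, 0, 0, 0)ᵀ

Let N = A − (0)·I. We want v_3 with N^3 v_3 = 0 but N^2 v_3 ≠ 0; then v_{j-1} := N · v_j for j = 3, …, 2.

Pick v_3 = (1, 0, 0, 0, 0)ᵀ.
Then v_2 = N · v_3 = (0, 0, -1, 1, 3)ᵀ.
Then v_1 = N · v_2 = (-1, 0, 0, 1, 2)ᵀ.

Sanity check: (A − (0)·I) v_1 = (0, 0, 0, 0, 0)ᵀ = 0. ✓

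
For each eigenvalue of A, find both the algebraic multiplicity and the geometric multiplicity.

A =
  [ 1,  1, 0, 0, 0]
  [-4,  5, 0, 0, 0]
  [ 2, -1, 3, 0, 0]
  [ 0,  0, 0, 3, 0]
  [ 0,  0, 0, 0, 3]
λ = 3: alg = 5, geom = 4

Step 1 — factor the characteristic polynomial to read off the algebraic multiplicities:
  χ_A(x) = (x - 3)^5

Step 2 — compute geometric multiplicities via the rank-nullity identity g(λ) = n − rank(A − λI):
  rank(A − (3)·I) = 1, so dim ker(A − (3)·I) = n − 1 = 4

Summary:
  λ = 3: algebraic multiplicity = 5, geometric multiplicity = 4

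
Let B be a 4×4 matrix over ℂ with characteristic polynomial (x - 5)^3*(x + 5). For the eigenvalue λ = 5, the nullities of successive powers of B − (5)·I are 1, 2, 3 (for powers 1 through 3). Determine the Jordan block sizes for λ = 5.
Block sizes for λ = 5: [3]

From the dimensions of kernels of powers, the number of Jordan blocks of size at least j is d_j − d_{j−1} where d_j = dim ker(N^j) (with d_0 = 0). Computing the differences gives [1, 1, 1].
The number of blocks of size exactly k is (#blocks of size ≥ k) − (#blocks of size ≥ k + 1), so the partition is: 1 block(s) of size 3.
In nonincreasing order the block sizes are [3].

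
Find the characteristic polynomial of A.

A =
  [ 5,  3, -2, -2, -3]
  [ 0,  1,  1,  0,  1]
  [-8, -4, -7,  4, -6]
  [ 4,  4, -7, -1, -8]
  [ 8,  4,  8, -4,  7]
x^5 - 5*x^4 + 10*x^3 - 10*x^2 + 5*x - 1

Expanding det(x·I − A) (e.g. by cofactor expansion or by noting that A is similar to its Jordan form J, which has the same characteristic polynomial as A) gives
  χ_A(x) = x^5 - 5*x^4 + 10*x^3 - 10*x^2 + 5*x - 1
which factors as (x - 1)^5. The eigenvalues (with algebraic multiplicities) are λ = 1 with multiplicity 5.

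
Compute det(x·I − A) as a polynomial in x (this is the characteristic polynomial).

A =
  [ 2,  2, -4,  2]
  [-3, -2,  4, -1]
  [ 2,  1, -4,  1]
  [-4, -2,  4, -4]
x^4 + 8*x^3 + 24*x^2 + 32*x + 16

Expanding det(x·I − A) (e.g. by cofactor expansion or by noting that A is similar to its Jordan form J, which has the same characteristic polynomial as A) gives
  χ_A(x) = x^4 + 8*x^3 + 24*x^2 + 32*x + 16
which factors as (x + 2)^4. The eigenvalues (with algebraic multiplicities) are λ = -2 with multiplicity 4.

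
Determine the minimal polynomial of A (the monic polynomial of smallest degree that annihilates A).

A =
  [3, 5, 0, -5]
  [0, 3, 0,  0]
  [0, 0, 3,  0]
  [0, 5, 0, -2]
x^2 - x - 6

The characteristic polynomial is χ_A(x) = (x - 3)^3*(x + 2), so the eigenvalues are known. The minimal polynomial is
  m_A(x) = Π_λ (x − λ)^{k_λ}
where k_λ is the size of the *largest* Jordan block for λ (equivalently, the smallest k with (A − λI)^k v = 0 for every generalised eigenvector v of λ).

  λ = -2: largest Jordan block has size 1, contributing (x + 2)
  λ = 3: largest Jordan block has size 1, contributing (x − 3)

So m_A(x) = (x - 3)*(x + 2) = x^2 - x - 6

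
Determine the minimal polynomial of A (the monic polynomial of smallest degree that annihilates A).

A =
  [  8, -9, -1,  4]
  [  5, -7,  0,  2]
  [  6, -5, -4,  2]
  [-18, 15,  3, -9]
x^3 + 9*x^2 + 27*x + 27

The characteristic polynomial is χ_A(x) = (x + 3)^4, so the eigenvalues are known. The minimal polynomial is
  m_A(x) = Π_λ (x − λ)^{k_λ}
where k_λ is the size of the *largest* Jordan block for λ (equivalently, the smallest k with (A − λI)^k v = 0 for every generalised eigenvector v of λ).

  λ = -3: largest Jordan block has size 3, contributing (x + 3)^3

So m_A(x) = (x + 3)^3 = x^3 + 9*x^2 + 27*x + 27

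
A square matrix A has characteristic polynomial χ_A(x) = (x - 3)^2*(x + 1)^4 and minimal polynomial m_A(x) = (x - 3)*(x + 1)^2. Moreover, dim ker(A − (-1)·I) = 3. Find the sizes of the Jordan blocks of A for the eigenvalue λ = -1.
Block sizes for λ = -1: [2, 1, 1]

Step 1 — from the characteristic polynomial, algebraic multiplicity of λ = -1 is 4. From dim ker(A − (-1)·I) = 3, there are exactly 3 Jordan blocks for λ = -1.
Step 2 — from the minimal polynomial, the factor (x + 1)^2 tells us the largest block for λ = -1 has size 2.
Step 3 — with total size 4, 3 blocks, and largest block 2, the block sizes (in nonincreasing order) are [2, 1, 1].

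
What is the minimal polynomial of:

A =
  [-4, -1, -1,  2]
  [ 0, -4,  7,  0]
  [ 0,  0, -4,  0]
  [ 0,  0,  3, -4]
x^3 + 12*x^2 + 48*x + 64

The characteristic polynomial is χ_A(x) = (x + 4)^4, so the eigenvalues are known. The minimal polynomial is
  m_A(x) = Π_λ (x − λ)^{k_λ}
where k_λ is the size of the *largest* Jordan block for λ (equivalently, the smallest k with (A − λI)^k v = 0 for every generalised eigenvector v of λ).

  λ = -4: largest Jordan block has size 3, contributing (x + 4)^3

So m_A(x) = (x + 4)^3 = x^3 + 12*x^2 + 48*x + 64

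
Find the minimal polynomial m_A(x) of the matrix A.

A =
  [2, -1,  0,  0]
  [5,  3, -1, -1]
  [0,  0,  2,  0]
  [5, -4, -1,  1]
x^3 - 6*x^2 + 12*x - 8

The characteristic polynomial is χ_A(x) = (x - 2)^4, so the eigenvalues are known. The minimal polynomial is
  m_A(x) = Π_λ (x − λ)^{k_λ}
where k_λ is the size of the *largest* Jordan block for λ (equivalently, the smallest k with (A − λI)^k v = 0 for every generalised eigenvector v of λ).

  λ = 2: largest Jordan block has size 3, contributing (x − 2)^3

So m_A(x) = (x - 2)^3 = x^3 - 6*x^2 + 12*x - 8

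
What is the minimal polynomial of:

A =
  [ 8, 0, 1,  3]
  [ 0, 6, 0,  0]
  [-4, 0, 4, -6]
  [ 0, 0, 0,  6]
x^2 - 12*x + 36

The characteristic polynomial is χ_A(x) = (x - 6)^4, so the eigenvalues are known. The minimal polynomial is
  m_A(x) = Π_λ (x − λ)^{k_λ}
where k_λ is the size of the *largest* Jordan block for λ (equivalently, the smallest k with (A − λI)^k v = 0 for every generalised eigenvector v of λ).

  λ = 6: largest Jordan block has size 2, contributing (x − 6)^2

So m_A(x) = (x - 6)^2 = x^2 - 12*x + 36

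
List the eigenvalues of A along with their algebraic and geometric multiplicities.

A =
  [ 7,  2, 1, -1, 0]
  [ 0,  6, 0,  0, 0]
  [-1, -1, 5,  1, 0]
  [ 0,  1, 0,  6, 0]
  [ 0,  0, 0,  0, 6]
λ = 6: alg = 5, geom = 3

Step 1 — factor the characteristic polynomial to read off the algebraic multiplicities:
  χ_A(x) = (x - 6)^5

Step 2 — compute geometric multiplicities via the rank-nullity identity g(λ) = n − rank(A − λI):
  rank(A − (6)·I) = 2, so dim ker(A − (6)·I) = n − 2 = 3

Summary:
  λ = 6: algebraic multiplicity = 5, geometric multiplicity = 3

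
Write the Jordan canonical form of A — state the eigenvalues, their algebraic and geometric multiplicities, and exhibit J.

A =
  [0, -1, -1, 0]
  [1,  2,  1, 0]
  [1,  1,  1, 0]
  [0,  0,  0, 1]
J_3(1) ⊕ J_1(1)

The characteristic polynomial is
  det(x·I − A) = x^4 - 4*x^3 + 6*x^2 - 4*x + 1 = (x - 1)^4

Eigenvalues and multiplicities (the geometric multiplicity of λ is n − rank(A − λI), which equals the number of Jordan blocks for λ):
  λ = 1: algebraic multiplicity = 4, geometric multiplicity = 2

Determining the block sizes for each eigenvalue:
  λ = 1: with am = 4 and gm = 2, the partition is not yet determined (e.g. several partitions of 4 into 2 parts exist). Let N = A − (1)·I. Computing rank(N^1) = 2, rank(N^2) = 1, rank(N^3) = 0; the number of blocks of size ≥ j is rank(N^{j−1}) − rank(N^j), giving [2, 1, 1]. So we have 1 block(s) of size 3, 1 block(s) of size 1 → block sizes [3, 1]

Assembling the blocks gives a Jordan form
J =
  [1, 1, 0, 0]
  [0, 1, 1, 0]
  [0, 0, 1, 0]
  [0, 0, 0, 1]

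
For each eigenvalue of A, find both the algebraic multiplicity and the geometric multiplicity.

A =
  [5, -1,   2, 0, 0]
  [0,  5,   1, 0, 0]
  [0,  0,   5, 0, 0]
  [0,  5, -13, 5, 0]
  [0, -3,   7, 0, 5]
λ = 5: alg = 5, geom = 3

Step 1 — factor the characteristic polynomial to read off the algebraic multiplicities:
  χ_A(x) = (x - 5)^5

Step 2 — compute geometric multiplicities via the rank-nullity identity g(λ) = n − rank(A − λI):
  rank(A − (5)·I) = 2, so dim ker(A − (5)·I) = n − 2 = 3

Summary:
  λ = 5: algebraic multiplicity = 5, geometric multiplicity = 3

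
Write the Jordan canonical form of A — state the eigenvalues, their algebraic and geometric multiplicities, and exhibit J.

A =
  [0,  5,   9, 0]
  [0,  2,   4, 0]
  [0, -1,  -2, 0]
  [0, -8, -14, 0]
J_3(0) ⊕ J_1(0)

The characteristic polynomial is
  det(x·I − A) = x^4

Eigenvalues and multiplicities (the geometric multiplicity of λ is n − rank(A − λI), which equals the number of Jordan blocks for λ):
  λ = 0: algebraic multiplicity = 4, geometric multiplicity = 2

Determining the block sizes for each eigenvalue:
  λ = 0: with am = 4 and gm = 2, the partition is not yet determined (e.g. several partitions of 4 into 2 parts exist). Let N = A − (0)·I. Computing rank(N^1) = 2, rank(N^2) = 1, rank(N^3) = 0; the number of blocks of size ≥ j is rank(N^{j−1}) − rank(N^j), giving [2, 1, 1]. So we have 1 block(s) of size 3, 1 block(s) of size 1 → block sizes [3, 1]

Assembling the blocks gives a Jordan form
J =
  [0, 1, 0, 0]
  [0, 0, 1, 0]
  [0, 0, 0, 0]
  [0, 0, 0, 0]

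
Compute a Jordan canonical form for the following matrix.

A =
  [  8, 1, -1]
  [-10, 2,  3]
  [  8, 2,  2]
J_3(4)

The characteristic polynomial is
  det(x·I − A) = x^3 - 12*x^2 + 48*x - 64 = (x - 4)^3

Eigenvalues and multiplicities (the geometric multiplicity of λ is n − rank(A − λI), which equals the number of Jordan blocks for λ):
  λ = 4: algebraic multiplicity = 3, geometric multiplicity = 1

Determining the block sizes for each eigenvalue:
  λ = 4: one block (gm = 1), so the single block has size am = 3 → block sizes [3]

Assembling the blocks gives a Jordan form
J =
  [4, 1, 0]
  [0, 4, 1]
  [0, 0, 4]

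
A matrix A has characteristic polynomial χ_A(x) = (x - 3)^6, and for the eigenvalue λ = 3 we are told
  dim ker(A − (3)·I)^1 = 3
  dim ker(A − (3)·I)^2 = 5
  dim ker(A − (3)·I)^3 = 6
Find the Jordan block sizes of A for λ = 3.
Block sizes for λ = 3: [3, 2, 1]

From the dimensions of kernels of powers, the number of Jordan blocks of size at least j is d_j − d_{j−1} where d_j = dim ker(N^j) (with d_0 = 0). Computing the differences gives [3, 2, 1].
The number of blocks of size exactly k is (#blocks of size ≥ k) − (#blocks of size ≥ k + 1), so the partition is: 1 block(s) of size 1, 1 block(s) of size 2, 1 block(s) of size 3.
In nonincreasing order the block sizes are [3, 2, 1].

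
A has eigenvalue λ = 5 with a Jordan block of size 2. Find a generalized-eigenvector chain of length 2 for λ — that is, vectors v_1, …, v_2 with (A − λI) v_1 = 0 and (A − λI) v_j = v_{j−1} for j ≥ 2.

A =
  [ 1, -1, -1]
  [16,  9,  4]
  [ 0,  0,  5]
A Jordan chain for λ = 5 of length 2:
v_1 = (-4, 16, 0)ᵀ
v_2 = (1, 0, 0)ᵀ

Let N = A − (5)·I. We want v_2 with N^2 v_2 = 0 but N^1 v_2 ≠ 0; then v_{j-1} := N · v_j for j = 2, …, 2.

Pick v_2 = (1, 0, 0)ᵀ.
Then v_1 = N · v_2 = (-4, 16, 0)ᵀ.

Sanity check: (A − (5)·I) v_1 = (0, 0, 0)ᵀ = 0. ✓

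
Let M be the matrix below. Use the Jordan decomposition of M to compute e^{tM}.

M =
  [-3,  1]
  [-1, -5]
e^{tM} =
  [t*exp(-4*t) + exp(-4*t), t*exp(-4*t)]
  [-t*exp(-4*t), -t*exp(-4*t) + exp(-4*t)]

Strategy: write M = P · J · P⁻¹ where J is a Jordan canonical form, so e^{tM} = P · e^{tJ} · P⁻¹, and e^{tJ} can be computed block-by-block.

M has Jordan form
J =
  [-4,  1]
  [ 0, -4]
(up to reordering of blocks).

Per-block formulas:
  For a 2×2 Jordan block J_2(-4): exp(t · J_2(-4)) = e^(-4t)·(I + t·N), where N is the 2×2 nilpotent shift.

After assembling e^{tJ} and conjugating by P, we get:

e^{tM} =
  [t*exp(-4*t) + exp(-4*t), t*exp(-4*t)]
  [-t*exp(-4*t), -t*exp(-4*t) + exp(-4*t)]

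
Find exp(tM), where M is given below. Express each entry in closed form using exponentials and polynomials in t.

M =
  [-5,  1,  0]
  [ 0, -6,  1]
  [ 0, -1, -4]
e^{tM} =
  [exp(-5*t), -t^2*exp(-5*t)/2 + t*exp(-5*t), t^2*exp(-5*t)/2]
  [0, -t*exp(-5*t) + exp(-5*t), t*exp(-5*t)]
  [0, -t*exp(-5*t), t*exp(-5*t) + exp(-5*t)]

Strategy: write M = P · J · P⁻¹ where J is a Jordan canonical form, so e^{tM} = P · e^{tJ} · P⁻¹, and e^{tJ} can be computed block-by-block.

M has Jordan form
J =
  [-5,  1,  0]
  [ 0, -5,  1]
  [ 0,  0, -5]
(up to reordering of blocks).

Per-block formulas:
  For a 3×3 Jordan block J_3(-5): exp(t · J_3(-5)) = e^(-5t)·(I + t·N + (t^2/2)·N^2), where N is the 3×3 nilpotent shift.

After assembling e^{tJ} and conjugating by P, we get:

e^{tM} =
  [exp(-5*t), -t^2*exp(-5*t)/2 + t*exp(-5*t), t^2*exp(-5*t)/2]
  [0, -t*exp(-5*t) + exp(-5*t), t*exp(-5*t)]
  [0, -t*exp(-5*t), t*exp(-5*t) + exp(-5*t)]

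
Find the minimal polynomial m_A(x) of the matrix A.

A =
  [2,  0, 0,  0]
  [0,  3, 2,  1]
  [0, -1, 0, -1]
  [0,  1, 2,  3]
x^2 - 4*x + 4

The characteristic polynomial is χ_A(x) = (x - 2)^4, so the eigenvalues are known. The minimal polynomial is
  m_A(x) = Π_λ (x − λ)^{k_λ}
where k_λ is the size of the *largest* Jordan block for λ (equivalently, the smallest k with (A − λI)^k v = 0 for every generalised eigenvector v of λ).

  λ = 2: largest Jordan block has size 2, contributing (x − 2)^2

So m_A(x) = (x - 2)^2 = x^2 - 4*x + 4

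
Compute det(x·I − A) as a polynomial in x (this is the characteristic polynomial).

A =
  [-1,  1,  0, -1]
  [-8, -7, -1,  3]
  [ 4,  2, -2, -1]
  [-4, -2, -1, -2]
x^4 + 12*x^3 + 54*x^2 + 108*x + 81

Expanding det(x·I − A) (e.g. by cofactor expansion or by noting that A is similar to its Jordan form J, which has the same characteristic polynomial as A) gives
  χ_A(x) = x^4 + 12*x^3 + 54*x^2 + 108*x + 81
which factors as (x + 3)^4. The eigenvalues (with algebraic multiplicities) are λ = -3 with multiplicity 4.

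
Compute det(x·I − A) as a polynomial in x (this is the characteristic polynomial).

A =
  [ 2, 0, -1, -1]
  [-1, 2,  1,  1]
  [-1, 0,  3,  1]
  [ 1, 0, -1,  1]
x^4 - 8*x^3 + 24*x^2 - 32*x + 16

Expanding det(x·I − A) (e.g. by cofactor expansion or by noting that A is similar to its Jordan form J, which has the same characteristic polynomial as A) gives
  χ_A(x) = x^4 - 8*x^3 + 24*x^2 - 32*x + 16
which factors as (x - 2)^4. The eigenvalues (with algebraic multiplicities) are λ = 2 with multiplicity 4.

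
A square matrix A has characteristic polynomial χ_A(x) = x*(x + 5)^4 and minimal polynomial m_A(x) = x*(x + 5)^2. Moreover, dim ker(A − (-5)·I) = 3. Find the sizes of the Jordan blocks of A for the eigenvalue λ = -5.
Block sizes for λ = -5: [2, 1, 1]

Step 1 — from the characteristic polynomial, algebraic multiplicity of λ = -5 is 4. From dim ker(A − (-5)·I) = 3, there are exactly 3 Jordan blocks for λ = -5.
Step 2 — from the minimal polynomial, the factor (x + 5)^2 tells us the largest block for λ = -5 has size 2.
Step 3 — with total size 4, 3 blocks, and largest block 2, the block sizes (in nonincreasing order) are [2, 1, 1].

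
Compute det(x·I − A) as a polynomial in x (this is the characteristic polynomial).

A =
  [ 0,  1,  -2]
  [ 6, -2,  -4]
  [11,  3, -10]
x^3 + 12*x^2 + 48*x + 64

Expanding det(x·I − A) (e.g. by cofactor expansion or by noting that A is similar to its Jordan form J, which has the same characteristic polynomial as A) gives
  χ_A(x) = x^3 + 12*x^2 + 48*x + 64
which factors as (x + 4)^3. The eigenvalues (with algebraic multiplicities) are λ = -4 with multiplicity 3.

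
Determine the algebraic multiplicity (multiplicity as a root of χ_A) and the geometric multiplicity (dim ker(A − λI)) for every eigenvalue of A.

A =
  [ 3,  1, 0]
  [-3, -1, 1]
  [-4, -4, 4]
λ = 2: alg = 3, geom = 1

Step 1 — factor the characteristic polynomial to read off the algebraic multiplicities:
  χ_A(x) = (x - 2)^3

Step 2 — compute geometric multiplicities via the rank-nullity identity g(λ) = n − rank(A − λI):
  rank(A − (2)·I) = 2, so dim ker(A − (2)·I) = n − 2 = 1

Summary:
  λ = 2: algebraic multiplicity = 3, geometric multiplicity = 1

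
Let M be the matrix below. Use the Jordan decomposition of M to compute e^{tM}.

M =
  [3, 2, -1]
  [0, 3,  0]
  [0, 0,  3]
e^{tM} =
  [exp(3*t), 2*t*exp(3*t), -t*exp(3*t)]
  [0, exp(3*t), 0]
  [0, 0, exp(3*t)]

Strategy: write M = P · J · P⁻¹ where J is a Jordan canonical form, so e^{tM} = P · e^{tJ} · P⁻¹, and e^{tJ} can be computed block-by-block.

M has Jordan form
J =
  [3, 1, 0]
  [0, 3, 0]
  [0, 0, 3]
(up to reordering of blocks).

Per-block formulas:
  For a 2×2 Jordan block J_2(3): exp(t · J_2(3)) = e^(3t)·(I + t·N), where N is the 2×2 nilpotent shift.
  For a 1×1 block at λ = 3: exp(t · [3]) = [e^(3t)].

After assembling e^{tJ} and conjugating by P, we get:

e^{tM} =
  [exp(3*t), 2*t*exp(3*t), -t*exp(3*t)]
  [0, exp(3*t), 0]
  [0, 0, exp(3*t)]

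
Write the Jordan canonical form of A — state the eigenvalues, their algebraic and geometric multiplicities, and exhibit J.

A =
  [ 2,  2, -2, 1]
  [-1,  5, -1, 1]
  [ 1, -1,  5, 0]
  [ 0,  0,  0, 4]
J_2(4) ⊕ J_2(4)

The characteristic polynomial is
  det(x·I − A) = x^4 - 16*x^3 + 96*x^2 - 256*x + 256 = (x - 4)^4

Eigenvalues and multiplicities (the geometric multiplicity of λ is n − rank(A − λI), which equals the number of Jordan blocks for λ):
  λ = 4: algebraic multiplicity = 4, geometric multiplicity = 2

Determining the block sizes for each eigenvalue:
  λ = 4: with am = 4 and gm = 2, the partition is not yet determined (e.g. several partitions of 4 into 2 parts exist). Let N = A − (4)·I. Computing rank(N^1) = 2, rank(N^2) = 0; the number of blocks of size ≥ j is rank(N^{j−1}) − rank(N^j), giving [2, 2]. So we have 2 block(s) of size 2 → block sizes [2, 2]

Assembling the blocks gives a Jordan form
J =
  [4, 1, 0, 0]
  [0, 4, 0, 0]
  [0, 0, 4, 1]
  [0, 0, 0, 4]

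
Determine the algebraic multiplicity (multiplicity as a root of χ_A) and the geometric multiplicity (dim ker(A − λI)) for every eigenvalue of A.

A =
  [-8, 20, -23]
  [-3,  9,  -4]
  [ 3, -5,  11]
λ = 4: alg = 3, geom = 1

Step 1 — factor the characteristic polynomial to read off the algebraic multiplicities:
  χ_A(x) = (x - 4)^3

Step 2 — compute geometric multiplicities via the rank-nullity identity g(λ) = n − rank(A − λI):
  rank(A − (4)·I) = 2, so dim ker(A − (4)·I) = n − 2 = 1

Summary:
  λ = 4: algebraic multiplicity = 3, geometric multiplicity = 1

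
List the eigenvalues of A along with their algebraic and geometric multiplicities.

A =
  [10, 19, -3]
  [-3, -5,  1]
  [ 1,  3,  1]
λ = 2: alg = 3, geom = 1

Step 1 — factor the characteristic polynomial to read off the algebraic multiplicities:
  χ_A(x) = (x - 2)^3

Step 2 — compute geometric multiplicities via the rank-nullity identity g(λ) = n − rank(A − λI):
  rank(A − (2)·I) = 2, so dim ker(A − (2)·I) = n − 2 = 1

Summary:
  λ = 2: algebraic multiplicity = 3, geometric multiplicity = 1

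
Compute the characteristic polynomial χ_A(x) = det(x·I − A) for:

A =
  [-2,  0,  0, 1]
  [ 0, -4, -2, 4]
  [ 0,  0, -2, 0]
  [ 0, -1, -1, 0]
x^4 + 8*x^3 + 24*x^2 + 32*x + 16

Expanding det(x·I − A) (e.g. by cofactor expansion or by noting that A is similar to its Jordan form J, which has the same characteristic polynomial as A) gives
  χ_A(x) = x^4 + 8*x^3 + 24*x^2 + 32*x + 16
which factors as (x + 2)^4. The eigenvalues (with algebraic multiplicities) are λ = -2 with multiplicity 4.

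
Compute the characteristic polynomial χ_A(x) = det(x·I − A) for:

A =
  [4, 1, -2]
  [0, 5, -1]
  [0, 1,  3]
x^3 - 12*x^2 + 48*x - 64

Expanding det(x·I − A) (e.g. by cofactor expansion or by noting that A is similar to its Jordan form J, which has the same characteristic polynomial as A) gives
  χ_A(x) = x^3 - 12*x^2 + 48*x - 64
which factors as (x - 4)^3. The eigenvalues (with algebraic multiplicities) are λ = 4 with multiplicity 3.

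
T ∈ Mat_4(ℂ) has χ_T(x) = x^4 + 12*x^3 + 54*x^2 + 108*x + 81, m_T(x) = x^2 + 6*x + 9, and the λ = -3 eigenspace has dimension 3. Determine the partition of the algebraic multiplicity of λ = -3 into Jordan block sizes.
Block sizes for λ = -3: [2, 1, 1]

Step 1 — from the characteristic polynomial, algebraic multiplicity of λ = -3 is 4. From dim ker(T − (-3)·I) = 3, there are exactly 3 Jordan blocks for λ = -3.
Step 2 — from the minimal polynomial, the factor (x + 3)^2 tells us the largest block for λ = -3 has size 2.
Step 3 — with total size 4, 3 blocks, and largest block 2, the block sizes (in nonincreasing order) are [2, 1, 1].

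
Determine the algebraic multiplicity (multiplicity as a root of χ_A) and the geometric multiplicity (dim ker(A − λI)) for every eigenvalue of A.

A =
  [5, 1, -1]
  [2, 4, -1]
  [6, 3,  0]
λ = 3: alg = 3, geom = 2

Step 1 — factor the characteristic polynomial to read off the algebraic multiplicities:
  χ_A(x) = (x - 3)^3

Step 2 — compute geometric multiplicities via the rank-nullity identity g(λ) = n − rank(A − λI):
  rank(A − (3)·I) = 1, so dim ker(A − (3)·I) = n − 1 = 2

Summary:
  λ = 3: algebraic multiplicity = 3, geometric multiplicity = 2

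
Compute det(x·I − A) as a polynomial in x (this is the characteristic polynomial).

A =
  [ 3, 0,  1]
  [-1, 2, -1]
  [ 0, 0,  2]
x^3 - 7*x^2 + 16*x - 12

Expanding det(x·I − A) (e.g. by cofactor expansion or by noting that A is similar to its Jordan form J, which has the same characteristic polynomial as A) gives
  χ_A(x) = x^3 - 7*x^2 + 16*x - 12
which factors as (x - 3)*(x - 2)^2. The eigenvalues (with algebraic multiplicities) are λ = 2 with multiplicity 2, λ = 3 with multiplicity 1.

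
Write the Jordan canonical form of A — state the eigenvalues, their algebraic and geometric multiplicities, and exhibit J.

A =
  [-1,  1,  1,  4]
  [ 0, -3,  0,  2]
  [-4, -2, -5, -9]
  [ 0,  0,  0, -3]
J_3(-3) ⊕ J_1(-3)

The characteristic polynomial is
  det(x·I − A) = x^4 + 12*x^3 + 54*x^2 + 108*x + 81 = (x + 3)^4

Eigenvalues and multiplicities (the geometric multiplicity of λ is n − rank(A − λI), which equals the number of Jordan blocks for λ):
  λ = -3: algebraic multiplicity = 4, geometric multiplicity = 2

Determining the block sizes for each eigenvalue:
  λ = -3: with am = 4 and gm = 2, the partition is not yet determined (e.g. several partitions of 4 into 2 parts exist). Let N = A − (-3)·I. Computing rank(N^1) = 2, rank(N^2) = 1, rank(N^3) = 0; the number of blocks of size ≥ j is rank(N^{j−1}) − rank(N^j), giving [2, 1, 1]. So we have 1 block(s) of size 3, 1 block(s) of size 1 → block sizes [3, 1]

Assembling the blocks gives a Jordan form
J =
  [-3,  1,  0,  0]
  [ 0, -3,  1,  0]
  [ 0,  0, -3,  0]
  [ 0,  0,  0, -3]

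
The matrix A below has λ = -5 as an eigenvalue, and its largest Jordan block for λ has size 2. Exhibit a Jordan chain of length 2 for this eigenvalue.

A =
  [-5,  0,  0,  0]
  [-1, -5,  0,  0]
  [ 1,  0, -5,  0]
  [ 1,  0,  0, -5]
A Jordan chain for λ = -5 of length 2:
v_1 = (0, -1, 1, 1)ᵀ
v_2 = (1, 0, 0, 0)ᵀ

Let N = A − (-5)·I. We want v_2 with N^2 v_2 = 0 but N^1 v_2 ≠ 0; then v_{j-1} := N · v_j for j = 2, …, 2.

Pick v_2 = (1, 0, 0, 0)ᵀ.
Then v_1 = N · v_2 = (0, -1, 1, 1)ᵀ.

Sanity check: (A − (-5)·I) v_1 = (0, 0, 0, 0)ᵀ = 0. ✓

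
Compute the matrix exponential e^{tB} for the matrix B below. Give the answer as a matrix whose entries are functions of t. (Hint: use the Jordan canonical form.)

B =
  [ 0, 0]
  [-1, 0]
e^{tB} =
  [1, 0]
  [-t, 1]

Strategy: write B = P · J · P⁻¹ where J is a Jordan canonical form, so e^{tB} = P · e^{tJ} · P⁻¹, and e^{tJ} can be computed block-by-block.

B has Jordan form
J =
  [0, 1]
  [0, 0]
(up to reordering of blocks).

Per-block formulas:
  For a 2×2 Jordan block J_2(0): exp(t · J_2(0)) = e^(0t)·(I + t·N), where N is the 2×2 nilpotent shift.

After assembling e^{tJ} and conjugating by P, we get:

e^{tB} =
  [1, 0]
  [-t, 1]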